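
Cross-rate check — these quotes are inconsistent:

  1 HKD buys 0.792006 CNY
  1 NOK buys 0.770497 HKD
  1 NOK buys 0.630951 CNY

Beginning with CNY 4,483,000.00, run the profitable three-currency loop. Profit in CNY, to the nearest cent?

Profit: CNY 152,162.33

Profitable loop is CNY → HKD → NOK → CNY:
CNY 4,483,000.00 ÷ 0.792006 = HKD 5,660,310.65
HKD 5,660,310.65 ÷ 0.770497 = NOK 7,346,311.09
NOK 7,346,311.09 × 0.630951 = CNY 4,635,162.33
Profit = CNY 4,635,162.33 − CNY 4,483,000.00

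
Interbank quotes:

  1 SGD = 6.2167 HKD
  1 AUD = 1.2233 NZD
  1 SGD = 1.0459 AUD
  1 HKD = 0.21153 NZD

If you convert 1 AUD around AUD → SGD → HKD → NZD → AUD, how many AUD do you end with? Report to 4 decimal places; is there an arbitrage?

Around AUD → SGD → HKD → NZD → AUD: 1 ÷ 1.0459 × 6.2167 × 0.21153 ÷ 1.2233 = 1.027800
Product > 1; profitable direction is AUD → SGD → HKD → NZD → AUD.

1.0278 (arbitrage exists)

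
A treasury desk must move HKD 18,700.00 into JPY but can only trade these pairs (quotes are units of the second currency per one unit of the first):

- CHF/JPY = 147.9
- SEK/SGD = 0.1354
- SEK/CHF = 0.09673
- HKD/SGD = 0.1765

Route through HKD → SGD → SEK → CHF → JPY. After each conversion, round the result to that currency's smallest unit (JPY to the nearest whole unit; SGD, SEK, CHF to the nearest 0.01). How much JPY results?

HKD 18,700.00 × 0.1765 = SGD 3,300.55
SGD 3,300.55 ÷ 0.1354 = SEK 24,376.29
SEK 24,376.29 × 0.09673 = CHF 2,357.92
CHF 2,357.92 × 147.9 = JPY 348,736

JPY 348,736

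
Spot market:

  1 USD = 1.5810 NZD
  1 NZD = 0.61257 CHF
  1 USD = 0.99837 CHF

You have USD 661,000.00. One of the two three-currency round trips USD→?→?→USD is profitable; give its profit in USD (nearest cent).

Profitable loop is USD → CHF → NZD → USD:
USD 661,000.00 × 0.99837 = CHF 659,922.57
CHF 659,922.57 ÷ 0.61257 = NZD 1,077,301.48
NZD 1,077,301.48 ÷ 1.5810 = USD 681,405.11
Profit = USD 681,405.11 − USD 661,000.00

Profit: USD 20,405.11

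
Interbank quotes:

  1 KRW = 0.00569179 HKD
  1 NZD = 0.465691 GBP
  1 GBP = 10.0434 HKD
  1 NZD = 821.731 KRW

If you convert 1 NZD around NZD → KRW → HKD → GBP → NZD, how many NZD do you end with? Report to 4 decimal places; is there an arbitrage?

1.0000 (no arbitrage)

Around NZD → KRW → HKD → GBP → NZD: 1 × 821.731 × 0.00569179 ÷ 10.0434 ÷ 0.465691 = 1.000000
Product ≈ 1 (deviation 0.000%, within rounding noise).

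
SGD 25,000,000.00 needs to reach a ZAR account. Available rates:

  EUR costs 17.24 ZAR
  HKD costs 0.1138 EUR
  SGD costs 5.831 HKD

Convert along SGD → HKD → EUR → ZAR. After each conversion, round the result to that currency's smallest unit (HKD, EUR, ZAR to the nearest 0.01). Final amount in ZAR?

ZAR 285,997,721.80

SGD 25,000,000.00 × 5.831 = HKD 145,775,000.00
HKD 145,775,000.00 × 0.1138 = EUR 16,589,195.00
EUR 16,589,195.00 × 17.24 = ZAR 285,997,721.80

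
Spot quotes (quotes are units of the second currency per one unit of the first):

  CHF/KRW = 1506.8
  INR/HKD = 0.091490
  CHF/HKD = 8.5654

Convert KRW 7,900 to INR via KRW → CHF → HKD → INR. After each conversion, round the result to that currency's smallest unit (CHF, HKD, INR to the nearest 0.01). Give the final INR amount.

KRW 7,900 ÷ 1506.8 = CHF 5.24
CHF 5.24 × 8.5654 = HKD 44.88
HKD 44.88 ÷ 0.091490 = INR 490.55

INR 490.55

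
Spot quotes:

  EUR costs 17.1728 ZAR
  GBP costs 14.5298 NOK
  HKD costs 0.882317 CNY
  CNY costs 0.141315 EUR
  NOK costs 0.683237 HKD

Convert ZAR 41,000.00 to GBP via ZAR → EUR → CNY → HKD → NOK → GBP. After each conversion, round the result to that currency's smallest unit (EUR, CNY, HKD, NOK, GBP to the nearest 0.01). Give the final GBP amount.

ZAR 41,000.00 ÷ 17.1728 = EUR 2,387.50
EUR 2,387.50 ÷ 0.141315 = CNY 16,894.88
CNY 16,894.88 ÷ 0.882317 = HKD 19,148.31
HKD 19,148.31 ÷ 0.683237 = NOK 28,025.87
NOK 28,025.87 ÷ 14.5298 = GBP 1,928.85

GBP 1,928.85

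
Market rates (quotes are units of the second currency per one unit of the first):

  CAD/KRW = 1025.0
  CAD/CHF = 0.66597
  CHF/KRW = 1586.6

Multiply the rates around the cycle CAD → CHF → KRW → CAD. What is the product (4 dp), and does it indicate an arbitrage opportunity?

1.0309 (arbitrage exists)

Around CAD → CHF → KRW → CAD: 1 × 0.66597 × 1586.6 ÷ 1025.0 = 1.030857
Product > 1; profitable direction is CAD → CHF → KRW → CAD.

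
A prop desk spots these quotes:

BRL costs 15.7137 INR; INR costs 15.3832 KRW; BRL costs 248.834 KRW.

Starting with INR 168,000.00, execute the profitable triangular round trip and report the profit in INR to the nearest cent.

Profit: INR 4,939.36

Profitable loop is INR → BRL → KRW → INR:
INR 168,000.00 ÷ 15.7137 = BRL 10,691.31
BRL 10,691.31 × 248.834 = KRW 2,660,361
KRW 2,660,361 ÷ 15.3832 = INR 172,939.36
Profit = INR 172,939.36 − INR 168,000.00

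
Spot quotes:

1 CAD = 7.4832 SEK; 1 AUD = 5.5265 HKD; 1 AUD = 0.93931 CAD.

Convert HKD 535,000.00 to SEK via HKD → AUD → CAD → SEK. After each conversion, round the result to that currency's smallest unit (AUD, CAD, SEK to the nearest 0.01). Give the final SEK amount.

HKD 535,000.00 ÷ 5.5265 = AUD 96,806.30
AUD 96,806.30 × 0.93931 = CAD 90,931.13
CAD 90,931.13 × 7.4832 = SEK 680,455.83

SEK 680,455.83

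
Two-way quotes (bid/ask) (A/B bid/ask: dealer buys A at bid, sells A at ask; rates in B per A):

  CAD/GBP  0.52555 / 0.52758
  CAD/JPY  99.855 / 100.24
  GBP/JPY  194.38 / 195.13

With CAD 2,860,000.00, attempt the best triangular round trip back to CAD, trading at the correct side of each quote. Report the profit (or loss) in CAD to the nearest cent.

Best loop CAD → GBP → JPY → CAD:
CAD 2,860,000.00 × 0.52555 (sell CAD at bid) = GBP 1,503,073.00
GBP 1,503,073.00 × 194.38 (sell GBP at bid) = JPY 292,167,330
JPY 292,167,330 ÷ 100.24 (buy CAD at ask) = CAD 2,914,678.07

Net profit: CAD 54,678.07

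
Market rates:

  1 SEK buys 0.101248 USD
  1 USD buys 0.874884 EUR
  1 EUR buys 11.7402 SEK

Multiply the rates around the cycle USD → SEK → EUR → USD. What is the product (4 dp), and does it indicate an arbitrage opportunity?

Around USD → SEK → EUR → USD: 1 ÷ 0.101248 ÷ 11.7402 ÷ 0.874884 = 0.961585
Product < 1; profitable direction is USD → EUR → SEK → USD.

0.9616 (arbitrage exists)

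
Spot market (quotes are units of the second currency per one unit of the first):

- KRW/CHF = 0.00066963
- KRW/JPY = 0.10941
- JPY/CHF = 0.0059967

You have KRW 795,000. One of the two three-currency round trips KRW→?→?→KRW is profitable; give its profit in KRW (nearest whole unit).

Profitable loop is KRW → CHF → JPY → KRW:
KRW 795,000 × 0.00066963 = CHF 532.36
CHF 532.36 ÷ 0.0059967 = JPY 88,775
JPY 88,775 ÷ 0.10941 = KRW 811,396
Profit = KRW 811,396 − KRW 795,000

Profit: KRW 16,396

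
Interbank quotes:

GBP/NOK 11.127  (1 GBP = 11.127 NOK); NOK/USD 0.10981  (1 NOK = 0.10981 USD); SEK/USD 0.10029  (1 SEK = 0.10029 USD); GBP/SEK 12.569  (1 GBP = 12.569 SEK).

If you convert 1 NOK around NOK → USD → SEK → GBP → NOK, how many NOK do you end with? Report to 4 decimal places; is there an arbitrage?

Around NOK → USD → SEK → GBP → NOK: 1 × 0.10981 ÷ 0.10029 ÷ 12.569 × 11.127 = 0.969308
Product < 1; profitable direction is NOK → GBP → SEK → USD → NOK.

0.9693 (arbitrage exists)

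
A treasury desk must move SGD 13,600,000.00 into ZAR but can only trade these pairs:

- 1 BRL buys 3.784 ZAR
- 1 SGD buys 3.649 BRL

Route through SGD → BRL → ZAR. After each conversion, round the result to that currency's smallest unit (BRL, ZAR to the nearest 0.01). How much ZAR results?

ZAR 187,786,297.60

SGD 13,600,000.00 × 3.649 = BRL 49,626,400.00
BRL 49,626,400.00 × 3.784 = ZAR 187,786,297.60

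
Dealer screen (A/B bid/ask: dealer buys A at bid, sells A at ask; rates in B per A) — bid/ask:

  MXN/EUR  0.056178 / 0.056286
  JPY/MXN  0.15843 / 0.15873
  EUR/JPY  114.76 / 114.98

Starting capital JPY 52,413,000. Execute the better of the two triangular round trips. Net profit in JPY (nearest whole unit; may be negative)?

Net profit: JPY 1,121,439

Best loop JPY → MXN → EUR → JPY:
JPY 52,413,000 × 0.15843 (sell JPY at bid) = MXN 8,303,791.59
MXN 8,303,791.59 × 0.056178 (sell MXN at bid) = EUR 466,490.40
EUR 466,490.40 × 114.76 (sell EUR at bid) = JPY 53,534,439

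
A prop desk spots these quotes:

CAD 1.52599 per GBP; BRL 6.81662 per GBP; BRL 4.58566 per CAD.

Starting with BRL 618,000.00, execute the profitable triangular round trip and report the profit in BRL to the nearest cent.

Profitable loop is BRL → GBP → CAD → BRL:
BRL 618,000.00 ÷ 6.81662 = GBP 90,660.77
GBP 90,660.77 × 1.52599 = CAD 138,347.42
CAD 138,347.42 × 4.58566 = BRL 634,414.25
Profit = BRL 634,414.25 − BRL 618,000.00

Profit: BRL 16,414.25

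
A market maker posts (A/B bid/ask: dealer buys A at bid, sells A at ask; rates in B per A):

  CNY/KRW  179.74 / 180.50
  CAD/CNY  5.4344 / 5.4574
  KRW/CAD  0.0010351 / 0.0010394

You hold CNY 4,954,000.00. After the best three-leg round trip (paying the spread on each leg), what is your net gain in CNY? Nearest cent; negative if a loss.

Net profit: CNY 54,811.06

Best loop CNY → KRW → CAD → CNY:
CNY 4,954,000.00 × 179.74 (sell CNY at bid) = KRW 890,431,960
KRW 890,431,960 × 0.0010351 (sell KRW at bid) = CAD 921,686.12
CAD 921,686.12 × 5.4344 (sell CAD at bid) = CNY 5,008,811.06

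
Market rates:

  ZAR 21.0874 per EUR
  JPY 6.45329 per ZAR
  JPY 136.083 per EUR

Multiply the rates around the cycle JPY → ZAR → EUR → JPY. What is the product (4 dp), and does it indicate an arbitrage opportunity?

Around JPY → ZAR → EUR → JPY: 1 ÷ 6.45329 ÷ 21.0874 × 136.083 = 0.999999
Product ≈ 1 (deviation 0.000%, within rounding noise).

1.0000 (no arbitrage)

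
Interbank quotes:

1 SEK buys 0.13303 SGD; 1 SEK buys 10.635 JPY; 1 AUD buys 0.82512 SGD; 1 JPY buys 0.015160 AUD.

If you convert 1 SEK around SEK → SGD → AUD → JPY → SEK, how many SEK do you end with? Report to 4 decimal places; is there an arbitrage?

1.0000 (no arbitrage)

Around SEK → SGD → AUD → JPY → SEK: 1 × 0.13303 ÷ 0.82512 ÷ 0.015160 ÷ 10.635 = 0.999990
Product ≈ 1 (deviation 0.001%, within rounding noise).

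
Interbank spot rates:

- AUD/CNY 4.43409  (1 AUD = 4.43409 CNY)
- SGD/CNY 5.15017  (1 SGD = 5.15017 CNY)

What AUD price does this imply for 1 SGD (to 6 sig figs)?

1 SGD × 5.15017 = 5.15017 CNY
5.15017 CNY ÷ 4.43409 = 1.16149 AUD

SGD/AUD = 1.16149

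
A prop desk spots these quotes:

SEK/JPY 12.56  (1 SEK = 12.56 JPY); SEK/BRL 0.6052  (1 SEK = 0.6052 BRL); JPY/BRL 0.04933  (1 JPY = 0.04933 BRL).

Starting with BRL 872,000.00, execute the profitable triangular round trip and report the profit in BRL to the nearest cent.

Profit: BRL 20,726.28

Profitable loop is BRL → SEK → JPY → BRL:
BRL 872,000.00 ÷ 0.6052 = SEK 1,440,846.00
SEK 1,440,846.00 × 12.56 = JPY 18,097,026
JPY 18,097,026 × 0.04933 = BRL 892,726.28
Profit = BRL 892,726.28 − BRL 872,000.00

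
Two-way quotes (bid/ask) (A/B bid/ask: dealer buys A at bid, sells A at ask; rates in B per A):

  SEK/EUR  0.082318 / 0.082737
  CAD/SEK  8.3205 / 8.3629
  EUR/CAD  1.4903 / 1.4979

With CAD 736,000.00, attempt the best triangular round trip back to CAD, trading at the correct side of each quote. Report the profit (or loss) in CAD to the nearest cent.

Net profit: CAD 15,269.49

Best loop CAD → SEK → EUR → CAD:
CAD 736,000.00 × 8.3205 (sell CAD at bid) = SEK 6,123,888.00
SEK 6,123,888.00 × 0.082318 (sell SEK at bid) = EUR 504,106.21
EUR 504,106.21 × 1.4903 (sell EUR at bid) = CAD 751,269.49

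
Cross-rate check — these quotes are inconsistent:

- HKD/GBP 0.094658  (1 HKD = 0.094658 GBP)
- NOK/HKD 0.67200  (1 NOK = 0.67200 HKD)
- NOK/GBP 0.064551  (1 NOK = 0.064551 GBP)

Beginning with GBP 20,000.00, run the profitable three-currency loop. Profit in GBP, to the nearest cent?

Profit: GBP 295.81

Profitable loop is GBP → HKD → NOK → GBP:
GBP 20,000.00 ÷ 0.094658 = HKD 211,286.95
HKD 211,286.95 ÷ 0.67200 = NOK 314,415.10
NOK 314,415.10 × 0.064551 = GBP 20,295.81
Profit = GBP 20,295.81 − GBP 20,000.00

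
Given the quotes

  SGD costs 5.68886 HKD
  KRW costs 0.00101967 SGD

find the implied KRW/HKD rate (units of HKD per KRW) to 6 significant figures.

1 KRW × 0.00101967 = 0.00101967 SGD
0.00101967 SGD × 5.68886 = 0.00580076 HKD

KRW/HKD = 0.00580076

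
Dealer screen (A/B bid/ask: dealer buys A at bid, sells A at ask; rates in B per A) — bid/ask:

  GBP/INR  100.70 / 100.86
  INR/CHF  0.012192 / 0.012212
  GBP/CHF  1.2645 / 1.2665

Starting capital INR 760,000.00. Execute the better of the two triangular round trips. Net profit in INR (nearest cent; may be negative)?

Net profit: INR 20,237.22

Best loop INR → GBP → CHF → INR:
INR 760,000.00 ÷ 100.86 (buy GBP at ask) = GBP 7,535.20
GBP 7,535.20 × 1.2645 (sell GBP at bid) = CHF 9,528.26
CHF 9,528.26 ÷ 0.012212 (buy INR at ask) = INR 780,237.22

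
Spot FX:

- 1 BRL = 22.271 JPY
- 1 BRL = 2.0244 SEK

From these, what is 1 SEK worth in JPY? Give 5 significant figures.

SEK/JPY = 11.001

1 SEK ÷ 2.0244 = 0.493974 BRL
0.493974 BRL × 22.271 = 11.0013 JPY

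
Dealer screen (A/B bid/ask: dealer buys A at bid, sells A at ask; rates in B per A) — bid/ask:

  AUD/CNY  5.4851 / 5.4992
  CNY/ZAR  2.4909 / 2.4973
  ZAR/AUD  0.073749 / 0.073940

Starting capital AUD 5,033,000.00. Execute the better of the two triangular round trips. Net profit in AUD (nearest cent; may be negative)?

Net profit: AUD 38,353.78

Best loop AUD → CNY → ZAR → AUD:
AUD 5,033,000.00 × 5.4851 (sell AUD at bid) = CNY 27,606,508.30
CNY 27,606,508.30 × 2.4909 (sell CNY at bid) = ZAR 68,765,051.52
ZAR 68,765,051.52 × 0.073749 (sell ZAR at bid) = AUD 5,071,353.78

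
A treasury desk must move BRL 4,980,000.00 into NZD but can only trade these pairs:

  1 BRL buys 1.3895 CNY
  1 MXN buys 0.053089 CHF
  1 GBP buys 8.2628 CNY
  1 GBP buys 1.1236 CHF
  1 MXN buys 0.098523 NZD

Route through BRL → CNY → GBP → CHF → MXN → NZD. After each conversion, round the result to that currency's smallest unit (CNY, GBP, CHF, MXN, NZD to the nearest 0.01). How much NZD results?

BRL 4,980,000.00 × 1.3895 = CNY 6,919,710.00
CNY 6,919,710.00 ÷ 8.2628 = GBP 837,453.41
GBP 837,453.41 × 1.1236 = CHF 940,962.65
CHF 940,962.65 ÷ 0.053089 = MXN 17,724,248.90
MXN 17,724,248.90 × 0.098523 = NZD 1,746,246.17

NZD 1,746,246.17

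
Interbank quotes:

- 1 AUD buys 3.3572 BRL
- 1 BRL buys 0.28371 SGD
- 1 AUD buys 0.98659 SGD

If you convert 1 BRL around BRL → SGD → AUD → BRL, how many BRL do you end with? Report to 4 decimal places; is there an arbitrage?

Around BRL → SGD → AUD → BRL: 1 × 0.28371 ÷ 0.98659 × 3.3572 = 0.965417
Product < 1; profitable direction is BRL → AUD → SGD → BRL.

0.9654 (arbitrage exists)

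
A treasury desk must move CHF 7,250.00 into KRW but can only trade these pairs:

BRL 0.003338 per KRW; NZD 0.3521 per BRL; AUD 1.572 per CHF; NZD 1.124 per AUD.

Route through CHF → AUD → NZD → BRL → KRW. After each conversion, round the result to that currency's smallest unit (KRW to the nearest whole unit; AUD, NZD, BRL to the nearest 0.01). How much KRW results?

CHF 7,250.00 × 1.572 = AUD 11,397.00
AUD 11,397.00 × 1.124 = NZD 12,810.23
NZD 12,810.23 ÷ 0.3521 = BRL 36,382.36
BRL 36,382.36 ÷ 0.003338 = KRW 10,899,449

KRW 10,899,449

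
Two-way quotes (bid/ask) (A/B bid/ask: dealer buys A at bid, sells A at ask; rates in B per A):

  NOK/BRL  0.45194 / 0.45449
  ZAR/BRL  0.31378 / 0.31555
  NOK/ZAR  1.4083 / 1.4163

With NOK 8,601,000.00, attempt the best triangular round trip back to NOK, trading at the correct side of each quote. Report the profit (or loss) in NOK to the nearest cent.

Best loop NOK → BRL → ZAR → NOK:
NOK 8,601,000.00 × 0.45194 (sell NOK at bid) = BRL 3,887,135.94
BRL 3,887,135.94 ÷ 0.31555 (buy ZAR at ask) = ZAR 12,318,605.42
ZAR 12,318,605.42 ÷ 1.4163 (buy NOK at ask) = NOK 8,697,737.36

Net profit: NOK 96,737.36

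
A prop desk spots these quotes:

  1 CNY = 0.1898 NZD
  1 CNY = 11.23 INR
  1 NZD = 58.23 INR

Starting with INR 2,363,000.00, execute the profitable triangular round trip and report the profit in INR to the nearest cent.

Profit: INR 38,046.00

Profitable loop is INR → NZD → CNY → INR:
INR 2,363,000.00 ÷ 58.23 = NZD 40,580.46
NZD 40,580.46 ÷ 0.1898 = CNY 213,806.41
CNY 213,806.41 × 11.23 = INR 2,401,046.00
Profit = INR 2,401,046.00 − INR 2,363,000.00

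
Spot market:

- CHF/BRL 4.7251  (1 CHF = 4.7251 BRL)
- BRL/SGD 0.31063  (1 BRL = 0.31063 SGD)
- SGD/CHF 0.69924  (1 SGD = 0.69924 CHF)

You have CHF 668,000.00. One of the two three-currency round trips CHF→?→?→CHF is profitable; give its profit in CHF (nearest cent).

Profitable loop is CHF → BRL → SGD → CHF:
CHF 668,000.00 × 4.7251 = BRL 3,156,366.80
BRL 3,156,366.80 × 0.31063 = SGD 980,462.22
SGD 980,462.22 × 0.69924 = CHF 685,578.40
Profit = CHF 685,578.40 − CHF 668,000.00

Profit: CHF 17,578.40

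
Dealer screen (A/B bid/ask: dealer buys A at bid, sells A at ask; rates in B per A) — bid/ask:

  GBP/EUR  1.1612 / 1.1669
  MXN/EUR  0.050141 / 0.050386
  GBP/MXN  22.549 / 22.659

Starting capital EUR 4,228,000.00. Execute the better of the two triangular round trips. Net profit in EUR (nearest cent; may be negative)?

Best loop EUR → MXN → GBP → EUR:
EUR 4,228,000.00 ÷ 0.050386 (buy MXN at ask) = MXN 83,912,197.83
MXN 83,912,197.83 ÷ 22.659 (buy GBP at ask) = GBP 3,703,261.30
GBP 3,703,261.30 × 1.1612 (sell GBP at bid) = EUR 4,300,227.02

Net profit: EUR 72,227.02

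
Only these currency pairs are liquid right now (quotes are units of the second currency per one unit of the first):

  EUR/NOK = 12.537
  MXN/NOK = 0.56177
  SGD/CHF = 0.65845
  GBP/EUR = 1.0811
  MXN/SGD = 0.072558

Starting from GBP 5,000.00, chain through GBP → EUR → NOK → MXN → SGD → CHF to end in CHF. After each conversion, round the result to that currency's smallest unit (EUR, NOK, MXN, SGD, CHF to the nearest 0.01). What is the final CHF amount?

GBP 5,000.00 × 1.0811 = EUR 5,405.50
EUR 5,405.50 × 12.537 = NOK 67,768.75
NOK 67,768.75 ÷ 0.56177 = MXN 120,634.33
MXN 120,634.33 × 0.072558 = SGD 8,752.99
SGD 8,752.99 × 0.65845 = CHF 5,763.41

CHF 5,763.41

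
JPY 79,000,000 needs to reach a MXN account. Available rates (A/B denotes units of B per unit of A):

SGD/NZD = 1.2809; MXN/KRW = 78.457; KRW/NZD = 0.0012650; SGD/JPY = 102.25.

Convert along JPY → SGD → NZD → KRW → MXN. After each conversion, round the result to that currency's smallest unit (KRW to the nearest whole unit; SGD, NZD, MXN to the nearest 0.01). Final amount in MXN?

JPY 79,000,000 ÷ 102.25 = SGD 772,616.14
SGD 772,616.14 × 1.2809 = NZD 989,644.01
NZD 989,644.01 ÷ 0.0012650 = KRW 782,327,281
KRW 782,327,281 ÷ 78.457 = MXN 9,971,414.67

MXN 9,971,414.67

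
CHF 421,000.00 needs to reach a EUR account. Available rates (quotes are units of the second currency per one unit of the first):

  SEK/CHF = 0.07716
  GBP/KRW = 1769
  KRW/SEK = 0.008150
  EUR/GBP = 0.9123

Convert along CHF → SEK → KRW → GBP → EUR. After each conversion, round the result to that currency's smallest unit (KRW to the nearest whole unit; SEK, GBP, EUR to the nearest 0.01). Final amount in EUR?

EUR 414,826.76

CHF 421,000.00 ÷ 0.07716 = SEK 5,456,194.92
SEK 5,456,194.92 ÷ 0.008150 = KRW 669,471,769
KRW 669,471,769 ÷ 1769 = GBP 378,446.45
GBP 378,446.45 ÷ 0.9123 = EUR 414,826.76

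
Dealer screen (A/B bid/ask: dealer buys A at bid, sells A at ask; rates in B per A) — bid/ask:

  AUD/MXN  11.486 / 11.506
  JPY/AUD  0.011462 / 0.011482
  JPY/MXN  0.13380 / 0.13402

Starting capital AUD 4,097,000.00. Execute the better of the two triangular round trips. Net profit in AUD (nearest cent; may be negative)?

Best loop AUD → JPY → MXN → AUD:
AUD 4,097,000.00 ÷ 0.011482 (buy JPY at ask) = JPY 356,819,369
JPY 356,819,369 × 0.13380 (sell JPY at bid) = MXN 47,742,431.63
MXN 47,742,431.63 ÷ 11.506 (buy AUD at ask) = AUD 4,149,350.92

Net profit: AUD 52,350.92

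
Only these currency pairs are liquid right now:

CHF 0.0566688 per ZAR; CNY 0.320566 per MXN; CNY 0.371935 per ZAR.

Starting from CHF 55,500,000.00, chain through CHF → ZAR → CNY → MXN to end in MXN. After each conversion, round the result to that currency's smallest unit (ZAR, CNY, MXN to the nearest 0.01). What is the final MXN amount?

MXN 1,136,314,522.56

CHF 55,500,000.00 ÷ 0.0566688 = ZAR 979,374,894.12
ZAR 979,374,894.12 × 0.371935 = CNY 364,263,801.24
CNY 364,263,801.24 ÷ 0.320566 = MXN 1,136,314,522.56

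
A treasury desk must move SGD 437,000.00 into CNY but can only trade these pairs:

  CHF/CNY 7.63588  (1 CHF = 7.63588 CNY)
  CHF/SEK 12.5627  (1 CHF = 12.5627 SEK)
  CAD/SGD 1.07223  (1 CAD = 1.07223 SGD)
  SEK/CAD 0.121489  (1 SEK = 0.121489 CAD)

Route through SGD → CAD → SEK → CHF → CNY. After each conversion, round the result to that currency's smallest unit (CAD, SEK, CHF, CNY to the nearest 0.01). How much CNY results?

SGD 437,000.00 ÷ 1.07223 = CAD 407,561.81
CAD 407,561.81 ÷ 0.121489 = SEK 3,354,721.91
SEK 3,354,721.91 ÷ 12.5627 = CHF 267,038.29
CHF 267,038.29 × 7.63588 = CNY 2,039,072.34

CNY 2,039,072.34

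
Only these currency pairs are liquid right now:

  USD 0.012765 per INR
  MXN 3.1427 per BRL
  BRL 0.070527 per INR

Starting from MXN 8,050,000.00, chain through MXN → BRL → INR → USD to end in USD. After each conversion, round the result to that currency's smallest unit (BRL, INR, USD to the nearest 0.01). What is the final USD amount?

USD 463,615.94

MXN 8,050,000.00 ÷ 3.1427 = BRL 2,561,491.71
BRL 2,561,491.71 ÷ 0.070527 = INR 36,319,306.22
INR 36,319,306.22 × 0.012765 = USD 463,615.94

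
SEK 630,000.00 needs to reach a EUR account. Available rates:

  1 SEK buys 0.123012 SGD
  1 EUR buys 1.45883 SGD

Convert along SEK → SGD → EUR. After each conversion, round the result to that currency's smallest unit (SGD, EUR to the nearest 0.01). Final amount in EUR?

SEK 630,000.00 × 0.123012 = SGD 77,497.56
SGD 77,497.56 ÷ 1.45883 = EUR 53,123.09

EUR 53,123.09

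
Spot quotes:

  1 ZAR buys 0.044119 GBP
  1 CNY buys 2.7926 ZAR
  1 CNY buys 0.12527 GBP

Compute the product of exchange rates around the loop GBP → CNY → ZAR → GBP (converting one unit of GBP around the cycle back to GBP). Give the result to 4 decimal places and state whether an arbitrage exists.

0.9835 (arbitrage exists)

Around GBP → CNY → ZAR → GBP: 1 ÷ 0.12527 × 2.7926 × 0.044119 = 0.983529
Product < 1; profitable direction is GBP → ZAR → CNY → GBP.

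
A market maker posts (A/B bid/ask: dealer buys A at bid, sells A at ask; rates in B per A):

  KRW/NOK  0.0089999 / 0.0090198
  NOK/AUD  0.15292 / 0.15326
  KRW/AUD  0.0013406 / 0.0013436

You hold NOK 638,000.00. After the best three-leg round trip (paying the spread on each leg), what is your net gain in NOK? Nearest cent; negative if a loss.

Net profit: NOK 15,510.63

Best loop NOK → AUD → KRW → NOK:
NOK 638,000.00 × 0.15292 (sell NOK at bid) = AUD 97,562.96
AUD 97,562.96 ÷ 0.0013436 (buy KRW at ask) = KRW 72,613,099
KRW 72,613,099 × 0.0089999 (sell KRW at bid) = NOK 653,510.63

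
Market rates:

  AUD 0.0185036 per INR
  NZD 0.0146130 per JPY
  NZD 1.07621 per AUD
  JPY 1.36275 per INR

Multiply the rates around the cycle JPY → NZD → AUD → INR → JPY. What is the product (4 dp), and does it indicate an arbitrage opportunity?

Around JPY → NZD → AUD → INR → JPY: 1 × 0.0146130 ÷ 1.07621 ÷ 0.0185036 × 1.36275 = 1.000005
Product ≈ 1 (deviation 0.001%, within rounding noise).

1.0000 (no arbitrage)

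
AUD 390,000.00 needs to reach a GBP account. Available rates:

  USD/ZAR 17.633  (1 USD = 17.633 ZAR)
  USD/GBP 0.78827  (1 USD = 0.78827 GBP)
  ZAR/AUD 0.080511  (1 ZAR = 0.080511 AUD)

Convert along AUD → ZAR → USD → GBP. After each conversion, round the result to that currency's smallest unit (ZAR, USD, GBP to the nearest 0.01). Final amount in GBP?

AUD 390,000.00 ÷ 0.080511 = ZAR 4,844,058.58
ZAR 4,844,058.58 ÷ 17.633 = USD 274,715.51
USD 274,715.51 × 0.78827 = GBP 216,550.00

GBP 216,550.00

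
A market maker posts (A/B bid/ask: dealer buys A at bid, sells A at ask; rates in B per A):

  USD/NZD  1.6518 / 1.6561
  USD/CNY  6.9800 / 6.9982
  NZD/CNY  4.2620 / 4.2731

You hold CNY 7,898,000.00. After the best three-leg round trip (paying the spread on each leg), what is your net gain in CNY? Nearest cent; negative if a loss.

Best loop CNY → USD → NZD → CNY:
CNY 7,898,000.00 ÷ 6.9982 (buy USD at ask) = USD 1,128,575.92
USD 1,128,575.92 × 1.6518 (sell USD at bid) = NZD 1,864,181.70
NZD 1,864,181.70 × 4.2620 (sell NZD at bid) = CNY 7,945,142.42

Net profit: CNY 47,142.42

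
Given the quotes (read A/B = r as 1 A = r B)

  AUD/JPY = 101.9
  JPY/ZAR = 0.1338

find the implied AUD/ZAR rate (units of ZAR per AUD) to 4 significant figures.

1 AUD × 101.9 = 101.9 JPY
101.9 JPY × 0.1338 = 13.6342 ZAR

AUD/ZAR = 13.63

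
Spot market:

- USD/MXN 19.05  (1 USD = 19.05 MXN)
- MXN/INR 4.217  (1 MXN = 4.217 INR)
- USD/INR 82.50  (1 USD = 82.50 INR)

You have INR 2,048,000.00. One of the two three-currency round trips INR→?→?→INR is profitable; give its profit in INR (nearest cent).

Profitable loop is INR → MXN → USD → INR:
INR 2,048,000.00 ÷ 4.217 = MXN 485,653.31
MXN 485,653.31 ÷ 19.05 = USD 25,493.61
USD 25,493.61 × 82.50 = INR 2,103,222.99
Profit = INR 2,103,222.99 − INR 2,048,000.00

Profit: INR 55,222.99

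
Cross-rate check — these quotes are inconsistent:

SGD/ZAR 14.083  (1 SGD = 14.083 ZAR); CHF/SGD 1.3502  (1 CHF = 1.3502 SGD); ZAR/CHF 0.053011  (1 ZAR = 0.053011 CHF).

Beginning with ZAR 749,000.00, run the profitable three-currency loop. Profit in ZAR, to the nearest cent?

Profitable loop is ZAR → CHF → SGD → ZAR:
ZAR 749,000.00 × 0.053011 = CHF 39,705.24
CHF 39,705.24 × 1.3502 = SGD 53,610.01
SGD 53,610.01 × 14.083 = ZAR 754,989.82
Profit = ZAR 754,989.82 − ZAR 749,000.00

Profit: ZAR 5,989.82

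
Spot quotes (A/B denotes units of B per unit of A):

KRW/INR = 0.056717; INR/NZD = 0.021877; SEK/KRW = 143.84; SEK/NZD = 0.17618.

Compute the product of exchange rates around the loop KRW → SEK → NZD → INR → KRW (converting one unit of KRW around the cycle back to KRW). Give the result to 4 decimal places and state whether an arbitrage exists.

Around KRW → SEK → NZD → INR → KRW: 1 ÷ 143.84 × 0.17618 ÷ 0.021877 ÷ 0.056717 = 0.987134
Product < 1; profitable direction is KRW → INR → NZD → SEK → KRW.

0.9871 (arbitrage exists)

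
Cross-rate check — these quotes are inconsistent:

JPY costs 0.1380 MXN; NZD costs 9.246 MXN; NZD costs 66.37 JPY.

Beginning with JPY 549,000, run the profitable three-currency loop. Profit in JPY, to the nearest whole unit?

Profitable loop is JPY → NZD → MXN → JPY:
JPY 549,000 ÷ 66.37 = NZD 8,271.81
NZD 8,271.81 × 9.246 = MXN 76,481.15
MXN 76,481.15 ÷ 0.1380 = JPY 554,211
Profit = JPY 554,211 − JPY 549,000

Profit: JPY 5,211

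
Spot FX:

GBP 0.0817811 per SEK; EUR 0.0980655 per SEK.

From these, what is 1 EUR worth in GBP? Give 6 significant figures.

EUR/GBP = 0.833944

1 EUR ÷ 0.0980655 = 10.1973 SEK
10.1973 SEK × 0.0817811 = 0.833944 GBP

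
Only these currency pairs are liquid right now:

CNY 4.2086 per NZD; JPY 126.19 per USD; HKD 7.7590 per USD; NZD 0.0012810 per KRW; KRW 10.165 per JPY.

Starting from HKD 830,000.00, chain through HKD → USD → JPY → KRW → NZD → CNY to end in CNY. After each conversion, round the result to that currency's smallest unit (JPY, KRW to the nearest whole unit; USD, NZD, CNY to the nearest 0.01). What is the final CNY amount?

CNY 739,761.03

HKD 830,000.00 ÷ 7.7590 = USD 106,972.55
USD 106,972.55 × 126.19 = JPY 13,498,866
JPY 13,498,866 × 10.165 = KRW 137,215,973
KRW 137,215,973 × 0.0012810 = NZD 175,773.66
NZD 175,773.66 × 4.2086 = CNY 739,761.03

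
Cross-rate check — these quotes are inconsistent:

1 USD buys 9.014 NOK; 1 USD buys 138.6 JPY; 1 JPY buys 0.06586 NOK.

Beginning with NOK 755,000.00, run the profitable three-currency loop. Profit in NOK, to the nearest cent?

Profitable loop is NOK → USD → JPY → NOK:
NOK 755,000.00 ÷ 9.014 = USD 83,758.60
USD 83,758.60 × 138.6 = JPY 11,608,942
JPY 11,608,942 × 0.06586 = NOK 764,564.90
Profit = NOK 764,564.90 − NOK 755,000.00

Profit: NOK 9,564.90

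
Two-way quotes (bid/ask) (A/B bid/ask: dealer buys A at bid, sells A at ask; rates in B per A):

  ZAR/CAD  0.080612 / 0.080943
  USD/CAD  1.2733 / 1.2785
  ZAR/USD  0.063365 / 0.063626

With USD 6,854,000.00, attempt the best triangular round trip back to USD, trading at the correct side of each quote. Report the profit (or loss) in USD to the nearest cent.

Best loop USD → CAD → ZAR → USD:
USD 6,854,000.00 × 1.2733 (sell USD at bid) = CAD 8,727,198.20
CAD 8,727,198.20 ÷ 0.080943 (buy ZAR at ask) = ZAR 107,819,060.33
ZAR 107,819,060.33 × 0.063365 (sell ZAR at bid) = USD 6,831,954.76

Net result: USD -22,045.24 (no profitable arbitrage after spreads)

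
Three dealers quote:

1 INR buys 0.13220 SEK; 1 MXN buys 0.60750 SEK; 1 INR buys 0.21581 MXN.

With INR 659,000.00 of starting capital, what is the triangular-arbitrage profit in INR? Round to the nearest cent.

Profitable loop is INR → SEK → MXN → INR:
INR 659,000.00 × 0.13220 = SEK 87,119.80
SEK 87,119.80 ÷ 0.60750 = MXN 143,407.08
MXN 143,407.08 ÷ 0.21581 = INR 664,506.18
Profit = INR 664,506.18 − INR 659,000.00

Profit: INR 5,506.18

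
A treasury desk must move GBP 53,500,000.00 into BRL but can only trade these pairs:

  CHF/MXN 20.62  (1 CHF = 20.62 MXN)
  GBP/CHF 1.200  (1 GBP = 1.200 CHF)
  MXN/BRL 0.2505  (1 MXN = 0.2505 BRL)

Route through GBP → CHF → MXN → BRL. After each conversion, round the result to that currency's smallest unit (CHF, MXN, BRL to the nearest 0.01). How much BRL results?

BRL 331,612,902.00

GBP 53,500,000.00 × 1.200 = CHF 64,200,000.00
CHF 64,200,000.00 × 20.62 = MXN 1,323,804,000.00
MXN 1,323,804,000.00 × 0.2505 = BRL 331,612,902.00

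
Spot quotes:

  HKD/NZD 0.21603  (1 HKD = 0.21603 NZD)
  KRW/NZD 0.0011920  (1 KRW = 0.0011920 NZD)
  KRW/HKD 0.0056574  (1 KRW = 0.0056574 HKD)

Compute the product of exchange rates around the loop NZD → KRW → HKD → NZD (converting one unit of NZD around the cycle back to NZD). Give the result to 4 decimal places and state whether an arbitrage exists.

Around NZD → KRW → HKD → NZD: 1 ÷ 0.0011920 × 0.0056574 × 0.21603 = 1.025309
Product > 1; profitable direction is NZD → KRW → HKD → NZD.

1.0253 (arbitrage exists)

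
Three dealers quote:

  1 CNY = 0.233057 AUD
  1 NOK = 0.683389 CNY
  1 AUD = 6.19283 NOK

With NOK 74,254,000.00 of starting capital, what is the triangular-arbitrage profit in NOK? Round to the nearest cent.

Profit: NOK 1,029,631.39

Profitable loop is NOK → AUD → CNY → NOK:
NOK 74,254,000.00 ÷ 6.19283 = AUD 11,990,317.84
AUD 11,990,317.84 ÷ 0.233057 = CNY 51,448,005.58
CNY 51,448,005.58 ÷ 0.683389 = NOK 75,283,631.39
Profit = NOK 75,283,631.39 − NOK 74,254,000.00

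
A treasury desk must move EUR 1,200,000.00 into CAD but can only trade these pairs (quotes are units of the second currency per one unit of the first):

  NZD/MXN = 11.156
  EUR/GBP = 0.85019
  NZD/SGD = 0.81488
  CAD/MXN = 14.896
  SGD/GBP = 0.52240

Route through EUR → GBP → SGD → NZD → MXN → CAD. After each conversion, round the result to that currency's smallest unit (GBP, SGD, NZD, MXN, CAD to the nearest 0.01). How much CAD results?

CAD 1,794,895.85

EUR 1,200,000.00 × 0.85019 = GBP 1,020,228.00
GBP 1,020,228.00 ÷ 0.52240 = SGD 1,952,963.25
SGD 1,952,963.25 ÷ 0.81488 = NZD 2,396,626.80
NZD 2,396,626.80 × 11.156 = MXN 26,736,768.58
MXN 26,736,768.58 ÷ 14.896 = CAD 1,794,895.85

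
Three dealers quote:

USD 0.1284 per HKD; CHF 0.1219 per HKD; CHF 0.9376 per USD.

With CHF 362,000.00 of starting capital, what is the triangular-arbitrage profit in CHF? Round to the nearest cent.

Profitable loop is CHF → USD → HKD → CHF:
CHF 362,000.00 ÷ 0.9376 = USD 386,092.15
USD 386,092.15 ÷ 0.1284 = HKD 3,006,948.21
HKD 3,006,948.21 × 0.1219 = CHF 366,546.99
Profit = CHF 366,546.99 − CHF 362,000.00

Profit: CHF 4,546.99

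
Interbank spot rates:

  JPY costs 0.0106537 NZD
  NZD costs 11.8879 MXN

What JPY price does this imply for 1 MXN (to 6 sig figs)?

1 MXN ÷ 11.8879 = 0.0841191 NZD
0.0841191 NZD ÷ 0.0106537 = 7.89577 JPY

MXN/JPY = 7.89577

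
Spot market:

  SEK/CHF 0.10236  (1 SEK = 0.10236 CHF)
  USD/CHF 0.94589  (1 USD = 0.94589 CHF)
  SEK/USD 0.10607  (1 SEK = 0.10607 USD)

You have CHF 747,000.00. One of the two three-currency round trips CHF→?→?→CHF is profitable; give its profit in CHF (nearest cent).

Profitable loop is CHF → USD → SEK → CHF:
CHF 747,000.00 ÷ 0.94589 = USD 789,732.42
USD 789,732.42 ÷ 0.10607 = SEK 7,445,389.10
SEK 7,445,389.10 × 0.10236 = CHF 762,110.03
Profit = CHF 762,110.03 − CHF 747,000.00

Profit: CHF 15,110.03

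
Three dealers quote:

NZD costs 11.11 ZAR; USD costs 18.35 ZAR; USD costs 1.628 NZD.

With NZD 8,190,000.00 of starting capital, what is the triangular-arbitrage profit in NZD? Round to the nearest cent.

Profit: NZD 119,052.65

Profitable loop is NZD → USD → ZAR → NZD:
NZD 8,190,000.00 ÷ 1.628 = USD 5,030,712.53
USD 5,030,712.53 × 18.35 = ZAR 92,313,574.94
ZAR 92,313,574.94 ÷ 11.11 = NZD 8,309,052.65
Profit = NZD 8,309,052.65 − NZD 8,190,000.00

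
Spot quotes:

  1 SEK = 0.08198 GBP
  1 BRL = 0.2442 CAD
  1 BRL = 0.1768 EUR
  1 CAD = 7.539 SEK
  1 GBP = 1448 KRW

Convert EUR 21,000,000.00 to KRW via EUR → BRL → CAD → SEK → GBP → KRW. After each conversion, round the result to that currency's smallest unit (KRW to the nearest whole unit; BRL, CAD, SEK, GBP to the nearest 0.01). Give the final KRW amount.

EUR 21,000,000.00 ÷ 0.1768 = BRL 118,778,280.54
BRL 118,778,280.54 × 0.2442 = CAD 29,005,656.11
CAD 29,005,656.11 × 7.539 = SEK 218,673,641.41
SEK 218,673,641.41 × 0.08198 = GBP 17,926,865.12
GBP 17,926,865.12 × 1448 = KRW 25,958,100,694

KRW 25,958,100,694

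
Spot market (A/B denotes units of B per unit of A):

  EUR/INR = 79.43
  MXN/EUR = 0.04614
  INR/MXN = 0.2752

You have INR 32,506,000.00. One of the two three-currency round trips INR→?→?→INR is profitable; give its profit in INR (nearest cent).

Profit: INR 278,918.87

Profitable loop is INR → MXN → EUR → INR:
INR 32,506,000.00 × 0.2752 = MXN 8,945,651.20
MXN 8,945,651.20 × 0.04614 = EUR 412,752.35
EUR 412,752.35 × 79.43 = INR 32,784,918.87
Profit = INR 32,784,918.87 − INR 32,506,000.00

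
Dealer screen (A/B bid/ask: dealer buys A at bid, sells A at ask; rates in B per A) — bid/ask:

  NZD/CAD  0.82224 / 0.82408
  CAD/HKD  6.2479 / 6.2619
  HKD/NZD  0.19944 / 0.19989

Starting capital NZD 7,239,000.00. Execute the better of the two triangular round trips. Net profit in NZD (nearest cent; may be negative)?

Best loop NZD → CAD → HKD → NZD:
NZD 7,239,000.00 × 0.82224 (sell NZD at bid) = CAD 5,952,195.36
CAD 5,952,195.36 × 6.2479 (sell CAD at bid) = HKD 37,188,721.39
HKD 37,188,721.39 × 0.19944 (sell HKD at bid) = NZD 7,416,918.59

Net profit: NZD 177,918.59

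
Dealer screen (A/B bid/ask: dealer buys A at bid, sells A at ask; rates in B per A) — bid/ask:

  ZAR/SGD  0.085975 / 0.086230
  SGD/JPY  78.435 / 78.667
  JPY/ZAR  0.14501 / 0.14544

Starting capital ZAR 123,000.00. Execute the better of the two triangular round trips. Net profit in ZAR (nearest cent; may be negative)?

Net profit: ZAR 1,672.39

Best loop ZAR → JPY → SGD → ZAR:
ZAR 123,000.00 ÷ 0.14544 (buy JPY at ask) = JPY 845,710
JPY 845,710 ÷ 78.667 (buy SGD at ask) = SGD 10,750.50
SGD 10,750.50 ÷ 0.086230 (buy ZAR at ask) = ZAR 124,672.39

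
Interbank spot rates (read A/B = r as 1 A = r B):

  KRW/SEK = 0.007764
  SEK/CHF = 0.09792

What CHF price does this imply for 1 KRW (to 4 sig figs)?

KRW/CHF = 0.0007603

1 KRW × 0.007764 = 0.007764 SEK
0.007764 SEK × 0.09792 = 0.000760251 CHF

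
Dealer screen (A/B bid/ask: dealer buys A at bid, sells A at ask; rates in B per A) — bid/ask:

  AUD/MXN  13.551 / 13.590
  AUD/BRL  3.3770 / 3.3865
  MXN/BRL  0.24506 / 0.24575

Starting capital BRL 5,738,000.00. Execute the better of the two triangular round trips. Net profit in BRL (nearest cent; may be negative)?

Net profit: BRL 64,011.98

Best loop BRL → MXN → AUD → BRL:
BRL 5,738,000.00 ÷ 0.24575 (buy MXN at ask) = MXN 23,348,931.84
MXN 23,348,931.84 ÷ 13.590 (buy AUD at ask) = AUD 1,718,096.53
AUD 1,718,096.53 × 3.3770 (sell AUD at bid) = BRL 5,802,011.98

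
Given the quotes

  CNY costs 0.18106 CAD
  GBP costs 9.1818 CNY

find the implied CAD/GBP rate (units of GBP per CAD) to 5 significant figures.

CAD/GBP = 0.60152

1 CAD ÷ 0.18106 = 5.52303 CNY
5.52303 CNY ÷ 9.1818 = 0.601519 GBP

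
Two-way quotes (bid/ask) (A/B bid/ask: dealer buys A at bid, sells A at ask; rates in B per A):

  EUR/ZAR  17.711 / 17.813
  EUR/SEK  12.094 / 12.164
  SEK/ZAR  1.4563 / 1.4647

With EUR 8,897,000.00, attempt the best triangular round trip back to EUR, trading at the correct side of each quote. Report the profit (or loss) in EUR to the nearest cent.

Best loop EUR → ZAR → SEK → EUR:
EUR 8,897,000.00 × 17.711 (sell EUR at bid) = ZAR 157,574,767.00
ZAR 157,574,767.00 ÷ 1.4647 (buy SEK at ask) = SEK 107,581,598.28
SEK 107,581,598.28 ÷ 12.164 (buy EUR at ask) = EUR 8,844,261.61

Net result: EUR -52,738.39 (no profitable arbitrage after spreads)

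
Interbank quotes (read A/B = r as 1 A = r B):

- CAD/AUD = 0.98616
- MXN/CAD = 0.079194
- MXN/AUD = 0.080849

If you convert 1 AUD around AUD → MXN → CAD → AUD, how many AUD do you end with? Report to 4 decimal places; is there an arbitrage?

Around AUD → MXN → CAD → AUD: 1 ÷ 0.080849 × 0.079194 × 0.98616 = 0.965973
Product < 1; profitable direction is AUD → CAD → MXN → AUD.

0.9660 (arbitrage exists)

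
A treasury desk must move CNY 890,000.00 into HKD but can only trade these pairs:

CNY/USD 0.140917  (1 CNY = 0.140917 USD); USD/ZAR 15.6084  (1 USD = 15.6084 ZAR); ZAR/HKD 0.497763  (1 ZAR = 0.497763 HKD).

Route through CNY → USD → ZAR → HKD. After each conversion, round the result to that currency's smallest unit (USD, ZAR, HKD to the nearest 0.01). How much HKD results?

CNY 890,000.00 × 0.140917 = USD 125,416.13
USD 125,416.13 × 15.6084 = ZAR 1,957,545.12
ZAR 1,957,545.12 × 0.497763 = HKD 974,393.53

HKD 974,393.53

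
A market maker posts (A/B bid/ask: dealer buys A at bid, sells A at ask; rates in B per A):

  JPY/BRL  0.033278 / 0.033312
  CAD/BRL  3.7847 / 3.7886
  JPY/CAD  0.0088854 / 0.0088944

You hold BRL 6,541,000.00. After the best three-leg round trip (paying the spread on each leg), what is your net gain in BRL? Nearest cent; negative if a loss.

Net profit: BRL 62,160.98

Best loop BRL → JPY → CAD → BRL:
BRL 6,541,000.00 ÷ 0.033312 (buy JPY at ask) = JPY 196,355,668
JPY 196,355,668 × 0.0088854 (sell JPY at bid) = CAD 1,744,698.65
CAD 1,744,698.65 × 3.7847 (sell CAD at bid) = BRL 6,603,160.98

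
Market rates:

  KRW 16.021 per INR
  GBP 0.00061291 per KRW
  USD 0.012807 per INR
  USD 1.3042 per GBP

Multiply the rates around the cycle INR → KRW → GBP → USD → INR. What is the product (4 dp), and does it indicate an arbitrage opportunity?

1.0000 (no arbitrage)

Around INR → KRW → GBP → USD → INR: 1 × 16.021 × 0.00061291 × 1.3042 ÷ 0.012807 = 0.999961
Product ≈ 1 (deviation 0.004%, within rounding noise).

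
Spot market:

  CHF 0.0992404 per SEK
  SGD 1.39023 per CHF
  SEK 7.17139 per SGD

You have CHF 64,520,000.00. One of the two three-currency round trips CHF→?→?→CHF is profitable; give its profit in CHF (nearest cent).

Profit: CHF 690,248.53

Profitable loop is CHF → SEK → SGD → CHF:
CHF 64,520,000.00 ÷ 0.0992404 = SEK 650,138,451.68
SEK 650,138,451.68 ÷ 7.17139 = SGD 90,657,243.81
SGD 90,657,243.81 ÷ 1.39023 = CHF 65,210,248.53
Profit = CHF 65,210,248.53 − CHF 64,520,000.00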